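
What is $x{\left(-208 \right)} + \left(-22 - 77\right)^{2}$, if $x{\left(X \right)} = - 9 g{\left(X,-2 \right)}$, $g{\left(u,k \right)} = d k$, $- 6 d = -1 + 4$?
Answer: $9792$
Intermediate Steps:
$d = - \frac{1}{2}$ ($d = - \frac{-1 + 4}{6} = \left(- \frac{1}{6}\right) 3 = - \frac{1}{2} \approx -0.5$)
$g{\left(u,k \right)} = - \frac{k}{2}$
$x{\left(X \right)} = -9$ ($x{\left(X \right)} = - 9 \left(\left(- \frac{1}{2}\right) \left(-2\right)\right) = \left(-9\right) 1 = -9$)
$x{\left(-208 \right)} + \left(-22 - 77\right)^{2} = -9 + \left(-22 - 77\right)^{2} = -9 + \left(-99\right)^{2} = -9 + 9801 = 9792$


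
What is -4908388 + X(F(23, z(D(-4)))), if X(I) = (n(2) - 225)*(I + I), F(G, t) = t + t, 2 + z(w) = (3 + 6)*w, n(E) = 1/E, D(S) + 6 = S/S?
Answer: -4866182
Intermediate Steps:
D(S) = -5 (D(S) = -6 + S/S = -6 + 1 = -5)
z(w) = -2 + 9*w (z(w) = -2 + (3 + 6)*w = -2 + 9*w)
F(G, t) = 2*t
X(I) = -449*I (X(I) = (1/2 - 225)*(I + I) = (1/2 - 225)*(2*I) = -449*I)
-4908388 + X(F(23, z(D(-4)))) = -4908388 - 898*(-2 + 9*(-5)) = -4908388 - 898*(-2 - 45) = -4908388 - 898*(-47) = -4908388 - 449*(-94) = -4908388 + 42206 = -4866182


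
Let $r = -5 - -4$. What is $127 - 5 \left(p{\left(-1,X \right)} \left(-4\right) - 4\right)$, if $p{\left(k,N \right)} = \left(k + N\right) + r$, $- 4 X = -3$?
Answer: $122$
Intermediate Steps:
$X = \frac{3}{4}$ ($X = \left(- \frac{1}{4}\right) \left(-3\right) = \frac{3}{4} \approx 0.75$)
$r = -1$ ($r = -5 + 4 = -1$)
$p{\left(k,N \right)} = -1 + N + k$ ($p{\left(k,N \right)} = \left(k + N\right) - 1 = \left(N + k\right) - 1 = -1 + N + k$)
$127 - 5 \left(p{\left(-1,X \right)} \left(-4\right) - 4\right) = 127 - 5 \left(\left(-1 + \frac{3}{4} - 1\right) \left(-4\right) - 4\right) = 127 - 5 \left(\left(- \frac{5}{4}\right) \left(-4\right) - 4\right) = 127 - 5 \left(5 - 4\right) = 127 - 5 = 122$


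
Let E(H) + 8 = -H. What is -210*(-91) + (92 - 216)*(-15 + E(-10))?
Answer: 20722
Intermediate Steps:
E(H) = -8 - H
-210*(-91) + (92 - 216)*(-15 + E(-10)) = -210*(-91) + (92 - 216)*(-15 + (-8 - 1*(-10))) = 19110 - 124*(-15 + (-8 + 10)) = 19110 - 124*(-15 + 2) = 19110 - 124*(-13) = 19110 + 1612 = 20722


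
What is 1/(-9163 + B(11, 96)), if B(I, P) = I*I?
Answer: -1/9042 ≈ -0.00011060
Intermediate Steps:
B(I, P) = I²
1/(-9163 + B(11, 96)) = 1/(-9163 + 11²) = 1/(-9163 + 121) = 1/(-9042) = -1/9042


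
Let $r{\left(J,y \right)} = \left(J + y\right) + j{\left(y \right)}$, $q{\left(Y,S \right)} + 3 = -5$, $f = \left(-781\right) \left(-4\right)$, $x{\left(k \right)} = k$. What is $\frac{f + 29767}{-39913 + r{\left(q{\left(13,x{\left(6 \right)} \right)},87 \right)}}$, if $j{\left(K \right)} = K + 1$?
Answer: $- \frac{32891}{39746} \approx -0.82753$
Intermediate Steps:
$f = 3124$
$q{\left(Y,S \right)} = -8$ ($q{\left(Y,S \right)} = -3 - 5 = -8$)
$j{\left(K \right)} = 1 + K$
$r{\left(J,y \right)} = 1 + J + 2 y$ ($r{\left(J,y \right)} = \left(J + y\right) + \left(1 + y\right) = 1 + J + 2 y$)
$\frac{f + 29767}{-39913 + r{\left(q{\left(13,x{\left(6 \right)} \right)},87 \right)}} = \frac{3124 + 29767}{-39913 + \left(1 - 8 + 2 \cdot 87\right)} = \frac{32891}{-39913 + \left(1 - 8 + 174\right)} = \frac{32891}{-39913 + 167} = \frac{32891}{-39746} = 32891 \left(- \frac{1}{39746}\right) = - \frac{32891}{39746}$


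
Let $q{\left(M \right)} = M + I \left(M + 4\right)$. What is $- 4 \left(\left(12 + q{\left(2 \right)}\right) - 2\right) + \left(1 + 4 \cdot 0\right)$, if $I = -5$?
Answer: $73$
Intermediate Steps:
$q{\left(M \right)} = -20 - 4 M$ ($q{\left(M \right)} = M - 5 \left(M + 4\right) = M - 5 \left(4 + M\right) = M - \left(20 + 5 M\right) = -20 - 4 M$)
$- 4 \left(\left(12 + q{\left(2 \right)}\right) - 2\right) + \left(1 + 4 \cdot 0\right) = - 4 \left(\left(12 - 28\right) - 2\right) + \left(1 + 4 \cdot 0\right) = - 4 \left(\left(12 - 28\right) - 2\right) + \left(1 + 0\right) = - 4 \left(\left(12 - 28\right) - 2\right) + 1 = - 4 \left(-16 - 2\right) + 1 = \left(-4\right) \left(-18\right) + 1 = 72 + 1 = 73$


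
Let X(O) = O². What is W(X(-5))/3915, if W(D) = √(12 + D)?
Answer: √37/3915 ≈ 0.0015537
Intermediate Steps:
W(X(-5))/3915 = √(12 + (-5)²)/3915 = √(12 + 25)*(1/3915) = √37*(1/3915) = √37/3915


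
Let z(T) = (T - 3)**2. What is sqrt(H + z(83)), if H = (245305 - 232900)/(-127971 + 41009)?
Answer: sqrt(48398213677990)/86962 ≈ 79.999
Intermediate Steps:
H = -12405/86962 (H = 12405/(-86962) = 12405*(-1/86962) = -12405/86962 ≈ -0.14265)
z(T) = (-3 + T)**2
sqrt(H + z(83)) = sqrt(-12405/86962 + (-3 + 83)**2) = sqrt(-12405/86962 + 80**2) = sqrt(-12405/86962 + 6400) = sqrt(556544395/86962) = sqrt(48398213677990)/86962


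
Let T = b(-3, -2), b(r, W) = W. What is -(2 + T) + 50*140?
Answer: 7000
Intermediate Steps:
T = -2
-(2 + T) + 50*140 = -(2 - 2) + 50*140 = -1*0 + 7000 = 0 + 7000 = 7000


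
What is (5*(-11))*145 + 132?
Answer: -7843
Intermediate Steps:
(5*(-11))*145 + 132 = -55*145 + 132 = -7975 + 132 = -7843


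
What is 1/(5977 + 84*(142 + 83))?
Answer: 1/24877 ≈ 4.0198e-5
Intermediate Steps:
1/(5977 + 84*(142 + 83)) = 1/(5977 + 84*225) = 1/(5977 + 18900) = 1/24877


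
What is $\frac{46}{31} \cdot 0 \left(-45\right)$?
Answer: $0$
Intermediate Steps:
$\frac{46}{31} \cdot 0 \left(-45\right) = 0 \left(-45\right) = 0$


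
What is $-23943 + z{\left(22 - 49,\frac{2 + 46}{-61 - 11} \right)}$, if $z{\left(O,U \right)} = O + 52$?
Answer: $-23918$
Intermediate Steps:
$z{\left(O,U \right)} = 52 + O$
$-23943 + z{\left(22 - 49,\frac{2 + 46}{-61 - 11} \right)} = -23943 + \left(52 + \left(22 - 49\right)\right) = -23943 + \left(52 - 27\right) = -23943 + 25 = -23918$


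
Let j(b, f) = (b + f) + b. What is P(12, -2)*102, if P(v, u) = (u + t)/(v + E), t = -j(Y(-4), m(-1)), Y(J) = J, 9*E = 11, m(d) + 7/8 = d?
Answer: 243/4 ≈ 60.750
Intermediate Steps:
m(d) = -7/8 + d
E = 11/9 (E = (⅑)*11 = 11/9 ≈ 1.2222)
j(b, f) = f + 2*b
t = 79/8 (t = -((-7/8 - 1) + 2*(-4)) = -(-15/8 - 8) = -1*(-79/8) = 79/8 ≈ 9.8750)
P(v, u) = (79/8 + u)/(11/9 + v) (P(v, u) = (u + 79/8)/(v + 11/9) = (79/8 + u)/(11/9 + v))
P(12, -2)*102 = (9*(79 + 8*(-2))/(8*(11 + 9*12)))*102 = (9*(79 - 16)/(8*(11 + 108)))*102 = ((9/8)*63/119)*102 = ((9/8)*(1/119)*63)*102 = (81/136)*102 = 243/4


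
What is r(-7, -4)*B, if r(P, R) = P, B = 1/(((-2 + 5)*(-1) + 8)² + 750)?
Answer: -7/775 ≈ -0.0090323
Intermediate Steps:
B = 1/775 (B = 1/((3*(-1) + 8)² + 750) = 1/((-3 + 8)² + 750) = 1/(5² + 750) = 1/(25 + 750) = 1/775 ≈ 0.0012903)
r(-7, -4)*B = -7*1/775 = -7/775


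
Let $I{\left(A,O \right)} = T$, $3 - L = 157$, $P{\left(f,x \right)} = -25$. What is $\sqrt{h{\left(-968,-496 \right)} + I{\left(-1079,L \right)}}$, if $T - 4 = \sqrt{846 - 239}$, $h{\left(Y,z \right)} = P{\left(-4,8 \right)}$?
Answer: $\sqrt{-21 + \sqrt{607}} \approx 1.9072$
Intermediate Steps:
$h{\left(Y,z \right)} = -25$
$L = -154$ ($L = 3 - 157 = -154$)
$T = 4 + \sqrt{607}$ ($T = 4 + \sqrt{846 - 239} = 4 + \sqrt{607} \approx 28.637$)
$I{\left(A,O \right)} = 4 + \sqrt{607}$
$\sqrt{h{\left(-968,-496 \right)} + I{\left(-1079,L \right)}} = \sqrt{-25 + \left(4 + \sqrt{607}\right)} = \sqrt{-21 + \sqrt{607}}$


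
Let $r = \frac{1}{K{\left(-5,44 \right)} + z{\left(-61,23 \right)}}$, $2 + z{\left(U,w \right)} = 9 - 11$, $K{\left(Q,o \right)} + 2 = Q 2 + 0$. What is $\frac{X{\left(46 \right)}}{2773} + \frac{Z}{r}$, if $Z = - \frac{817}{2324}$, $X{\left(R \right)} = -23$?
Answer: $\frac{9048801}{1611113} \approx 5.6165$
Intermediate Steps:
$K{\left(Q,o \right)} = -2 + 2 Q$ ($K{\left(Q,o \right)} = -2 + \left(Q 2 + 0\right) = -2 + \left(2 Q + 0\right) = -2 + 2 Q$)
$z{\left(U,w \right)} = -4$ ($z{\left(U,w \right)} = -2 + \left(9 - 11\right) = -2 - 2 = -4$)
$r = - \frac{1}{16}$ ($r = \frac{1}{\left(-2 + 2 \left(-5\right)\right) - 4} = \frac{1}{\left(-2 - 10\right) - 4} = \frac{1}{-12 - 4} = \frac{1}{-16} = - \frac{1}{16} \approx -0.0625$)
$Z = - \frac{817}{2324}$ ($Z = \left(-817\right) \frac{1}{2324} = - \frac{817}{2324} \approx -0.35155$)
$\frac{X{\left(46 \right)}}{2773} + \frac{Z}{r} = - \frac{23}{2773} - \frac{817}{2324 \left(- \frac{1}{16}\right)} = \left(-23\right) \frac{1}{2773} - - \frac{3268}{581} = - \frac{23}{2773} + \frac{3268}{581} = \frac{9048801}{1611113}$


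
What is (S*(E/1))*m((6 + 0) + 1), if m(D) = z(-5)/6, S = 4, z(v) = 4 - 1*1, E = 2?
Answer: 4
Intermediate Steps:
z(v) = 3 (z(v) = 4 - 1 = 3)
m(D) = 1/2 (m(D) = 3/6 = 3*(1/6) = 1/2)
(S*(E/1))*m((6 + 0) + 1) = (4*(2/1))*(1/2) = (4*(2*1))*(1/2) = (4*2)*(1/2) = 8*(1/2) = 4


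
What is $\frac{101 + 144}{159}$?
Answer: $\frac{245}{159} \approx 1.5409$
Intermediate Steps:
$\frac{101 + 144}{159} = 245 \cdot \frac{1}{159} = \frac{245}{159}$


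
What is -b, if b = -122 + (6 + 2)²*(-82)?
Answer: 5370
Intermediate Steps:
b = -5370 (b = -122 + 8²*(-82) = -122 + 64*(-82) = -122 - 5248 = -5370)
-b = -1*(-5370) = 5370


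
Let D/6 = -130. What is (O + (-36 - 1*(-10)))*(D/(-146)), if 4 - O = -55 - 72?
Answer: 40950/73 ≈ 560.96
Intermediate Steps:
D = -780 (D = 6*(-130) = -780)
O = 131 (O = 4 - (-55 - 72) = 4 - 1*(-127) = 4 + 127 = 131)
(O + (-36 - 1*(-10)))*(D/(-146)) = (131 + (-36 - 1*(-10)))*(-780/(-146)) = (131 + (-36 + 10))*(-780*(-1/146)) = (131 - 26)*(390/73) = 105*(390/73) = 40950/73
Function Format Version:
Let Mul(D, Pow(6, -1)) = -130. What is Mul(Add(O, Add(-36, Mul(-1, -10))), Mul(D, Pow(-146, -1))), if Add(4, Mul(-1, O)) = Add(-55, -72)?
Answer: Rational(40950, 73) ≈ 560.96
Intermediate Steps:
D = -780 (D = Mul(6, -130) = -780)
O = 131 (O = Add(4, Mul(-1, Add(-55, -72))) = Add(4, Mul(-1, -127)) = Add(4, 127) = 131)
Mul(Add(O, Add(-36, Mul(-1, -10))), Mul(D, Pow(-146, -1))) = Mul(Add(131, Add(-36, Mul(-1, -10))), Mul(-780, Pow(-146, -1))) = Mul(Add(131, Add(-36, 10)), Mul(-780, Rational(-1, 146))) = Mul(Add(131, -26), Rational(390, 73)) = Mul(105, Rational(390, 73)) = Rational(40950, 73)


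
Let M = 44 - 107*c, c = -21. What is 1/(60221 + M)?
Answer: 1/62512 ≈ 1.5997e-5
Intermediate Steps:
M = 2291 (M = 44 - 107*(-21) = 44 + 2247 = 2291)
1/(60221 + M) = 1/(60221 + 2291) = 1/62512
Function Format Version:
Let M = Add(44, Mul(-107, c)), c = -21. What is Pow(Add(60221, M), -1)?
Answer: Rational(1, 62512) ≈ 1.5997e-5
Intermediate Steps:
M = 2291 (M = Add(44, Mul(-107, -21)) = Add(44, 2247) = 2291)
Pow(Add(60221, M), -1) = Pow(Add(60221, 2291), -1) = Pow(62512, -1) = Rational(1, 62512)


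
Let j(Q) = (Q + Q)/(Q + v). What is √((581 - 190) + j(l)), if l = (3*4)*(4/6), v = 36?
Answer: √47355/11 ≈ 19.783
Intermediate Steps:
l = 8 (l = 12*(4*(⅙)) = 12*(⅔) = 8)
j(Q) = 2*Q/(36 + Q) (j(Q) = (Q + Q)/(Q + 36) = (2*Q)/(36 + Q) = 2*Q/(36 + Q))
√((581 - 190) + j(l)) = √((581 - 190) + 2*8/(36 + 8)) = √(391 + 2*8/44) = √(391 + 2*8*(1/44)) = √(391 + 4/11) = √(4305/11) = √47355/11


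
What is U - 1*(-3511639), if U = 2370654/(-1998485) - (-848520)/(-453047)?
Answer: 3179461987960065067/905407633795 ≈ 3.5116e+6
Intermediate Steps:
U = -2769772174938/905407633795 (U = 2370654*(-1/1998485) - (-848520)*(-1)/453047 = -2370654/1998485 - 1*848520/453047 = -2370654/1998485 - 848520/453047 = -2769772174938/905407633795 ≈ -3.0591)
U - 1*(-3511639) = -2769772174938/905407633795 - 1*(-3511639) = -2769772174938/905407633795 + 3511639 = 3179461987960065067/905407633795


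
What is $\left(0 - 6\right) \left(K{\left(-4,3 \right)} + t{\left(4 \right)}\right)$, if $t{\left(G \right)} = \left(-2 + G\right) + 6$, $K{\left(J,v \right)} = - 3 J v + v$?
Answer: $-282$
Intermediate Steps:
$K{\left(J,v \right)} = v - 3 J v$ ($K{\left(J,v \right)} = - 3 J v + v = v - 3 J v$)
$t{\left(G \right)} = 4 + G$
$\left(0 - 6\right) \left(K{\left(-4,3 \right)} + t{\left(4 \right)}\right) = \left(0 - 6\right) \left(3 \left(1 - -12\right) + \left(4 + 4\right)\right) = \left(0 - 6\right) \left(3 \left(1 + 12\right) + 8\right) = - 6 \left(3 \cdot 13 + 8\right) = - 6 \left(39 + 8\right) = \left(-6\right) 47 = -282$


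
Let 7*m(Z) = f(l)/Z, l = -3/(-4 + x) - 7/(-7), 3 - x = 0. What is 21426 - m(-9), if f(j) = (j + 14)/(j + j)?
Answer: 599929/28 ≈ 21426.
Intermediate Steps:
x = 3 (x = 3 - 1*0 = 3 + 0 = 3)
l = 4 (l = -3/(-4 + 3) - 7/(-7) = -3/(-1) - 7*(-1/7) = -3*(-1) + 1 = 3 + 1 = 4)
f(j) = (14 + j)/(2*j) (f(j) = (14 + j)/((2*j)) = (14 + j)*(1/(2*j)) = (14 + j)/(2*j))
m(Z) = 9/(28*Z) (m(Z) = (((1/2)*(14 + 4)/4)/Z)/7 = (((1/2)*(1/4)*18)/Z)/7 = (9/(4*Z))/7 = 9/(28*Z))
21426 - m(-9) = 21426 - 9/(28*(-9)) = 21426 - 9*(-1)/(28*9) = 21426 - 1*(-1/28) = 21426 + 1/28 = 599929/28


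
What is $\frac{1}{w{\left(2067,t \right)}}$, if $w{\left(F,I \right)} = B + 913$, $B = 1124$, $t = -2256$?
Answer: $\frac{1}{2037} \approx 0.00049092$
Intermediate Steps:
$w{\left(F,I \right)} = 2037$ ($w{\left(F,I \right)} = 1124 + 913 = 2037$)
$\frac{1}{w{\left(2067,t \right)}} = \frac{1}{2037}$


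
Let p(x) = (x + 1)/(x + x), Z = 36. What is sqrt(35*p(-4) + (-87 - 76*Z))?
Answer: I*sqrt(44958)/4 ≈ 53.008*I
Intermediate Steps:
p(x) = (1 + x)/(2*x) (p(x) = (1 + x)/((2*x)) = (1 + x)*(1/(2*x)) = (1 + x)/(2*x))
sqrt(35*p(-4) + (-87 - 76*Z)) = sqrt(35*((1/2)*(1 - 4)/(-4)) + (-87 - 76*36)) = sqrt(35*((1/2)*(-1/4)*(-3)) + (-87 - 2736)) = sqrt(35*(3/8) - 2823) = sqrt(105/8 - 2823) = sqrt(-22479/8) = I*sqrt(44958)/4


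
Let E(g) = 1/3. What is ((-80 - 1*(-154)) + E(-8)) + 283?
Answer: 1072/3 ≈ 357.33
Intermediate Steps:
E(g) = ⅓
((-80 - 1*(-154)) + E(-8)) + 283 = ((-80 - 1*(-154)) + ⅓) + 283 = ((-80 + 154) + ⅓) + 283 = (74 + ⅓) + 283 = 223/3 + 283 = 1072/3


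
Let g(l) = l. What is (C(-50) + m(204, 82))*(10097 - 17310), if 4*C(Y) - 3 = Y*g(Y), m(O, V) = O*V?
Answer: -500690395/4 ≈ -1.2517e+8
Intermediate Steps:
C(Y) = 3/4 + Y**2/4 (C(Y) = 3/4 + (Y*Y)/4 = 3/4 + Y**2/4)
(C(-50) + m(204, 82))*(10097 - 17310) = ((3/4 + (1/4)*(-50)**2) + 204*82)*(10097 - 17310) = ((3/4 + (1/4)*2500) + 16728)*(-7213) = ((3/4 + 625) + 16728)*(-7213) = (2503/4 + 16728)*(-7213) = (69415/4)*(-7213) = -500690395/4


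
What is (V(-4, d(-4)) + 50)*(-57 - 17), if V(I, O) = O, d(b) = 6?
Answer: -4144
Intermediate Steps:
(V(-4, d(-4)) + 50)*(-57 - 17) = (6 + 50)*(-57 - 17) = 56*(-74) = -4144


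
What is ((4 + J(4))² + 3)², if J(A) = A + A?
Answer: 21609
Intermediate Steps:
J(A) = 2*A
((4 + J(4))² + 3)² = ((4 + 2*4)² + 3)² = ((4 + 8)² + 3)² = (12² + 3)² = (144 + 3)² = 147² = 21609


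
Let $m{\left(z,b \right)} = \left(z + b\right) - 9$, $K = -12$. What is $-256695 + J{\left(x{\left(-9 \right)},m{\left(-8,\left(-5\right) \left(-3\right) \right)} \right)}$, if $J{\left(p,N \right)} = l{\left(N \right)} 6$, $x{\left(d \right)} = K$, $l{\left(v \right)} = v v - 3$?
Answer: $-256689$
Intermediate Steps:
$l{\left(v \right)} = -3 + v^{2}$ ($l{\left(v \right)} = v^{2} - 3 = -3 + v^{2}$)
$m{\left(z,b \right)} = -9 + b + z$ ($m{\left(z,b \right)} = \left(b + z\right) - 9 = -9 + b + z$)
$x{\left(d \right)} = -12$
$J{\left(p,N \right)} = -18 + 6 N^{2}$ ($J{\left(p,N \right)} = \left(-3 + N^{2}\right) 6 = -18 + 6 N^{2}$)
$-256695 + J{\left(x{\left(-9 \right)},m{\left(-8,\left(-5\right) \left(-3\right) \right)} \right)} = -256695 - \left(18 - 6 \left(-9 - -15 - 8\right)^{2}\right) = -256695 - \left(18 - 6 \left(-9 + 15 - 8\right)^{2}\right) = -256695 - \left(18 - 6 \left(-2\right)^{2}\right) = -256695 + \left(-18 + 6 \cdot 4\right) = -256695 + \left(-18 + 24\right) = -256695 + 6 = -256689$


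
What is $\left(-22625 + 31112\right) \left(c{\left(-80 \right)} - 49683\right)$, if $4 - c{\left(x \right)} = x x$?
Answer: $-475942473$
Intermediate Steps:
$c{\left(x \right)} = 4 - x^{2}$ ($c{\left(x \right)} = 4 - x x = 4 - x^{2}$)
$\left(-22625 + 31112\right) \left(c{\left(-80 \right)} - 49683\right) = \left(-22625 + 31112\right) \left(\left(4 - \left(-80\right)^{2}\right) - 49683\right) = 8487 \left(\left(4 - 6400\right) - 49683\right) = 8487 \left(-6396 - 49683\right) = 8487 \left(-56079\right) = -475942473$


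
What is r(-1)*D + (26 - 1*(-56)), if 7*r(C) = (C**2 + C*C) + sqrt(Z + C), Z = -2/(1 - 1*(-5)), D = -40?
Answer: 494/7 - 80*I*sqrt(3)/21 ≈ 70.571 - 6.5983*I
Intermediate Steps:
Z = -1/3 (Z = -2/(1 + 5) = -2/6 = -2*1/6 = -1/3 ≈ -0.33333)
r(C) = sqrt(-1/3 + C)/7 + 2*C**2/7 (r(C) = ((C**2 + C*C) + sqrt(-1/3 + C))/7 = ((C**2 + C**2) + sqrt(-1/3 + C))/7 = (2*C**2 + sqrt(-1/3 + C))/7 = (sqrt(-1/3 + C) + 2*C**2)/7 = sqrt(-1/3 + C)/7 + 2*C**2/7)
r(-1)*D + (26 - 1*(-56)) = (sqrt(-3 + 9*(-1))/21 + (2/7)*(-1)**2)*(-40) + (26 - 1*(-56)) = (sqrt(-3 - 9)/21 + (2/7)*1)*(-40) + (26 + 56) = (sqrt(-12)/21 + 2/7)*(-40) + 82 = ((2*I*sqrt(3))/21 + 2/7)*(-40) + 82 = (2*I*sqrt(3)/21 + 2/7)*(-40) + 82 = (2/7 + 2*I*sqrt(3)/21)*(-40) + 82 = (-80/7 - 80*I*sqrt(3)/21) + 82 = 494/7 - 80*I*sqrt(3)/21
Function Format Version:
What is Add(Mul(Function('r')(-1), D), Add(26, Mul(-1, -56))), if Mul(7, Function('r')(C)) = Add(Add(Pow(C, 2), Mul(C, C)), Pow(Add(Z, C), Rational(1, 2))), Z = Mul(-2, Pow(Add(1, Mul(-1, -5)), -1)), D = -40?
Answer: Add(Rational(494, 7), Mul(Rational(-80, 21), I, Pow(3, Rational(1, 2)))) ≈ Add(70.571, Mul(-6.5983, I))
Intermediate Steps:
Z = Rational(-1, 3) (Z = Mul(-2, Pow(Add(1, 5), -1)) = Mul(-2, Pow(6, -1)) = Mul(-2, Rational(1, 6)) = Rational(-1, 3) ≈ -0.33333)
Function('r')(C) = Add(Mul(Rational(1, 7), Pow(Add(Rational(-1, 3), C), Rational(1, 2))), Mul(Rational(2, 7), Pow(C, 2))) (Function('r')(C) = Mul(Rational(1, 7), Add(Add(Pow(C, 2), Mul(C, C)), Pow(Add(Rational(-1, 3), C), Rational(1, 2)))) = Mul(Rational(1, 7), Add(Add(Pow(C, 2), Pow(C, 2)), Pow(Add(Rational(-1, 3), C), Rational(1, 2)))) = Mul(Rational(1, 7), Add(Mul(2, Pow(C, 2)), Pow(Add(Rational(-1, 3), C), Rational(1, 2)))) = Mul(Rational(1, 7), Add(Pow(Add(Rational(-1, 3), C), Rational(1, 2)), Mul(2, Pow(C, 2)))) = Add(Mul(Rational(1, 7), Pow(Add(Rational(-1, 3), C), Rational(1, 2))), Mul(Rational(2, 7), Pow(C, 2))))
Add(Mul(Function('r')(-1), D), Add(26, Mul(-1, -56))) = Add(Mul(Add(Mul(Rational(1, 21), Pow(Add(-3, Mul(9, -1)), Rational(1, 2))), Mul(Rational(2, 7), Pow(-1, 2))), -40), Add(26, Mul(-1, -56))) = Add(Mul(Add(Mul(Rational(1, 21), Pow(Add(-3, -9), Rational(1, 2))), Mul(Rational(2, 7), 1)), -40), Add(26, 56)) = Add(Mul(Add(Mul(Rational(1, 21), Pow(-12, Rational(1, 2))), Rational(2, 7)), -40), 82) = Add(Mul(Add(Mul(Rational(1, 21), Mul(2, I, Pow(3, Rational(1, 2)))), Rational(2, 7)), -40), 82) = Add(Mul(Add(Mul(Rational(2, 21), I, Pow(3, Rational(1, 2))), Rational(2, 7)), -40), 82) = Add(Mul(Add(Rational(2, 7), Mul(Rational(2, 21), I, Pow(3, Rational(1, 2)))), -40), 82) = Add(Add(Rational(-80, 7), Mul(Rational(-80, 21), I, Pow(3, Rational(1, 2)))), 82) = Add(Rational(494, 7), Mul(Rational(-80, 21), I, Pow(3, Rational(1, 2))))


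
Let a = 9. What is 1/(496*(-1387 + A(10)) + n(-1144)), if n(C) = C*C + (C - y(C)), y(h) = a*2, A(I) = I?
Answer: 1/624582 ≈ 1.6011e-6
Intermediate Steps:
y(h) = 18 (y(h) = 9*2 = 18)
n(C) = -18 + C + C² (n(C) = C*C + (C - 1*18) = C² + (C - 18) = C² + (-18 + C) = -18 + C + C²)
1/(496*(-1387 + A(10)) + n(-1144)) = 1/(496*(-1387 + 10) + (-18 - 1144 + (-1144)²)) = 1/(496*(-1377) + (-18 - 1144 + 1308736)) = 1/(-682992 + 1307574) = 1/624582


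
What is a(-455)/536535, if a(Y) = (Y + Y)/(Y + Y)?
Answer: 1/536535 ≈ 1.8638e-6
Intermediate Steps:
a(Y) = 1 (a(Y) = (2*Y)/((2*Y)) = (2*Y)*(1/(2*Y)) = 1)
a(-455)/536535 = 1/536535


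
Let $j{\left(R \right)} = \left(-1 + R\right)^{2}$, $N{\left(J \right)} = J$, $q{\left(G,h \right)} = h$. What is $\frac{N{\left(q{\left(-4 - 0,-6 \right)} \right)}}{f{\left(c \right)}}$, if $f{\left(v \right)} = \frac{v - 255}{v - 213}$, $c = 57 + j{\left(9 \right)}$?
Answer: $- \frac{276}{67} \approx -4.1194$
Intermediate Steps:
$c = 121$ ($c = 57 + \left(-1 + 9\right)^{2} = 57 + 8^{2} = 57 + 64 = 121$)
$f{\left(v \right)} = \frac{-255 + v}{-213 + v}$
$\frac{N{\left(q{\left(-4 - 0,-6 \right)} \right)}}{f{\left(c \right)}} = - \frac{6}{\frac{1}{-213 + 121} \left(-255 + 121\right)} = - \frac{6}{\frac{1}{-92} \left(-134\right)} = - \frac{6}{\left(- \frac{1}{92}\right) \left(-134\right)} = - \frac{6}{\frac{67}{46}} = \left(-6\right) \frac{46}{67} = - \frac{276}{67}$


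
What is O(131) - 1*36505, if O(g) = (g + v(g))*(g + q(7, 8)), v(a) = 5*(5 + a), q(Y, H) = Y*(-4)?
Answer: 47028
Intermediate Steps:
q(Y, H) = -4*Y
v(a) = 25 + 5*a
O(g) = (-28 + g)*(25 + 6*g) (O(g) = (g + (25 + 5*g))*(g - 4*7) = (25 + 6*g)*(g - 28) = (25 + 6*g)*(-28 + g) = (-28 + g)*(25 + 6*g))
O(131) - 1*36505 = (-700 - 143*131 + 6*131²) - 1*36505 = (-700 - 18733 + 6*17161) - 36505 = (-700 - 18733 + 102966) - 36505 = 83533 - 36505 = 47028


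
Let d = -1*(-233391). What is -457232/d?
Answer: -457232/233391 ≈ -1.9591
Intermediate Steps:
d = 233391
-457232/d = -457232/233391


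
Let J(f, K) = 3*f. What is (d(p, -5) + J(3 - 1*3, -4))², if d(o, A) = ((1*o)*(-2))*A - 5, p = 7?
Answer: 4225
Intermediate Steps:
d(o, A) = -5 - 2*A*o (d(o, A) = (o*(-2))*A - 5 = (-2*o)*A - 5 = -2*A*o - 5 = -5 - 2*A*o)
(d(p, -5) + J(3 - 1*3, -4))² = ((-5 - 2*(-5)*7) + 3*(3 - 1*3))² = ((-5 + 70) + 3*(3 - 3))² = (65 + 3*0)² = (65 + 0)² = 65² = 4225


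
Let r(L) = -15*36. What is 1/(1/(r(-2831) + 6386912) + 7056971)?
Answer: 6386372/45068441999213 ≈ 1.4170e-7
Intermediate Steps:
r(L) = -540
1/(1/(r(-2831) + 6386912) + 7056971) = 1/(1/(-540 + 6386912) + 7056971) = 1/(1/6386372 + 7056971) = 1/(45068441999213/6386372) = 6386372/45068441999213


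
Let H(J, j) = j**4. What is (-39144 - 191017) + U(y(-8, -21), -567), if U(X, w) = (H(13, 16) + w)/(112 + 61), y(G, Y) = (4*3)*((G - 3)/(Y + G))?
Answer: -39752884/173 ≈ -2.2979e+5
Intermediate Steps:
y(G, Y) = 12*(-3 + G)/(G + Y) (y(G, Y) = 12*((-3 + G)/(G + Y)) = 12*(-3 + G)/(G + Y))
U(X, w) = 65536/173 + w/173 (U(X, w) = (16**4 + w)/(112 + 61) = (65536 + w)/173 = (65536 + w)*(1/173) = 65536/173 + w/173)
(-39144 - 191017) + U(y(-8, -21), -567) = (-39144 - 191017) + (65536/173 + (1/173)*(-567)) = -230161 + (65536/173 - 567/173) = -230161 + 64969/173 = -39752884/173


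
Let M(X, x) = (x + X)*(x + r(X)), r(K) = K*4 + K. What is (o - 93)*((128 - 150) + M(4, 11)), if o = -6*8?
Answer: -62463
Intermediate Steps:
o = -48
r(K) = 5*K (r(K) = 4*K + K = 5*K)
M(X, x) = (X + x)*(x + 5*X) (M(X, x) = (x + X)*(x + 5*X) = (X + x)*(x + 5*X))
(o - 93)*((128 - 150) + M(4, 11)) = (-48 - 93)*((128 - 150) + (11**2 + 5*4**2 + 6*4*11)) = -141*(-22 + (121 + 5*16 + 264)) = -141*(-22 + (121 + 80 + 264)) = -141*(-22 + 465) = -141*443 = -62463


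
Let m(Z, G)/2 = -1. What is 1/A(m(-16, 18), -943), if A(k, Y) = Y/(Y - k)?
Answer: 941/943 ≈ 0.99788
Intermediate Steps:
m(Z, G) = -2 (m(Z, G) = 2*(-1) = -2)
1/A(m(-16, 18), -943) = 1/(-943/(-943 - 1*(-2))) = 1/(-943/(-943 + 2)) = 1/(-943/(-941)) = 1/(-943*(-1/941)) = 1/(943/941) = 941/943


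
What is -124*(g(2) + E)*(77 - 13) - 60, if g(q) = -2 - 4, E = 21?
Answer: -119100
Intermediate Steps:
g(q) = -6
-124*(g(2) + E)*(77 - 13) - 60 = -124*(-6 + 21)*(77 - 13) - 60 = -1860*64 - 60 = -124*960 - 60 = -119040 - 60 = -119100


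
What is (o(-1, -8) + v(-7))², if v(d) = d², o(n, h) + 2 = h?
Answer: 1521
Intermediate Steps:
o(n, h) = -2 + h
(o(-1, -8) + v(-7))² = ((-2 - 8) + (-7)²)² = (-10 + 49)² = 39² = 1521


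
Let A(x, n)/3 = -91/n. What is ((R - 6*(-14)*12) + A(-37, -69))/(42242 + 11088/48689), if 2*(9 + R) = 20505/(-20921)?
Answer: 46972208380649/1979328780460316 ≈ 0.023731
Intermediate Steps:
R = -397083/41842 (R = -9 + (20505/(-20921))/2 = -9 + (20505*(-1/20921))/2 = -9 + (1/2)*(-20505/20921) = -9 - 20505/41842 = -397083/41842 ≈ -9.4901)
A(x, n) = -273/n (A(x, n) = 3*(-91/n) = -273/n)
((R - 6*(-14)*12) + A(-37, -69))/(42242 + 11088/48689) = ((-397083/41842 - 6*(-14)*12) - 273/(-69))/(42242 + 11088/48689) = ((-397083/41842 - (-84)*12) - 273*(-1/69))/(42242 + 11088*(1/48689)) = ((-397083/41842 - 1*(-1008)) + 91/23)/(42242 + 11088/48689) = ((-397083/41842 + 1008) + 91/23)/(2056731826/48689) = (41779653/41842 + 91/23)*(48689/2056731826) = (964739641/962366)*(48689/2056731826) = 46972208380649/1979328780460316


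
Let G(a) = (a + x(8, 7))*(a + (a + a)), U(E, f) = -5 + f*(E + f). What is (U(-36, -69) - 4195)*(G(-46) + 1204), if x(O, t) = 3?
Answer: 21735210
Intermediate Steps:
G(a) = 3*a*(3 + a) (G(a) = (a + 3)*(a + (a + a)) = (3 + a)*(a + 2*a) = (3 + a)*(3*a) = 3*a*(3 + a))
(U(-36, -69) - 4195)*(G(-46) + 1204) = ((-5 + (-69)² - 36*(-69)) - 4195)*(3*(-46)*(3 - 46) + 1204) = ((-5 + 4761 + 2484) - 4195)*(3*(-46)*(-43) + 1204) = (7240 - 4195)*(5934 + 1204) = 3045*7138 = 21735210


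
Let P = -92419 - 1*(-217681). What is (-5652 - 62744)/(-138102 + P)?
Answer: 17099/3210 ≈ 5.3268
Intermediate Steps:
P = 125262 (P = -92419 + 217681 = 125262)
(-5652 - 62744)/(-138102 + P) = (-5652 - 62744)/(-138102 + 125262) = -68396/(-12840) = -68396*(-1/12840) = 17099/3210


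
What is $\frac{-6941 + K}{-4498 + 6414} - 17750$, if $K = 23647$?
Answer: $- \frac{16996147}{958} \approx -17741.0$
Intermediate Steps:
$\frac{-6941 + K}{-4498 + 6414} - 17750 = \frac{-6941 + 23647}{-4498 + 6414} - 17750 = \frac{16706}{1916} - 17750 = 16706 \cdot \frac{1}{1916} - 17750 = \frac{8353}{958} - 17750 = - \frac{16996147}{958}$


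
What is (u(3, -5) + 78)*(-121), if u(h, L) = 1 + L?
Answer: -8954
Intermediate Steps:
(u(3, -5) + 78)*(-121) = ((1 - 5) + 78)*(-121) = (-4 + 78)*(-121) = 74*(-121) = -8954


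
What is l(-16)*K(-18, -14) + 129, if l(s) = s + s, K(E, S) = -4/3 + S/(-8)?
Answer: 347/3 ≈ 115.67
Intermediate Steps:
K(E, S) = -4/3 - S/8 (K(E, S) = -4*⅓ + S*(-⅛) = -4/3 - S/8)
l(s) = 2*s
l(-16)*K(-18, -14) + 129 = (2*(-16))*(-4/3 - ⅛*(-14)) + 129 = -32*(-4/3 + 7/4) + 129 = -32*5/12 + 129 = -40/3 + 129 = 347/3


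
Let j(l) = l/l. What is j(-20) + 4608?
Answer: 4609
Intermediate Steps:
j(l) = 1
j(-20) + 4608 = 1 + 4608 = 4609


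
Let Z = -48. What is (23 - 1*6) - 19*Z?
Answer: 929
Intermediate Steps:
(23 - 1*6) - 19*Z = (23 - 1*6) - 19*(-48) = (23 - 6) + 912 = 17 + 912 = 929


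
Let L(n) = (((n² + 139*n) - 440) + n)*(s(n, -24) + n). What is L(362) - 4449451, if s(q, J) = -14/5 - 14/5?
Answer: 300800833/5 ≈ 6.0160e+7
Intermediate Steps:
s(q, J) = -28/5 (s(q, J) = -14*⅕ - 14*⅕ = -14/5 - 14/5 = -28/5)
L(n) = (-28/5 + n)*(-440 + n² + 140*n) (L(n) = (((n² + 139*n) - 440) + n)*(-28/5 + n) = ((-440 + n² + 139*n) + n)*(-28/5 + n) = (-440 + n² + 140*n)*(-28/5 + n) = (-28/5 + n)*(-440 + n² + 140*n))
L(362) - 4449451 = (2464 + 362³ - 1224*362 + (672/5)*362²) - 4449451 = (2464 + 47437928 - 443088 + (672/5)*131044) - 4449451 = (2464 + 47437928 - 443088 + 88061568/5) - 4449451 = 323048088/5 - 4449451 = 300800833/5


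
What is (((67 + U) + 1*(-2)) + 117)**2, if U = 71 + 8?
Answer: 68121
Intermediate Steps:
U = 79
(((67 + U) + 1*(-2)) + 117)**2 = (((67 + 79) + 1*(-2)) + 117)**2 = ((146 - 2) + 117)**2 = (144 + 117)**2 = 261**2 = 68121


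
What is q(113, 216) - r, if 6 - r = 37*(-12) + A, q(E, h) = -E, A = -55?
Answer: -618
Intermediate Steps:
r = 505 (r = 6 - (37*(-12) - 55) = 6 - (-444 - 55) = 6 - 1*(-499) = 6 + 499 = 505)
q(113, 216) - r = -1*113 - 1*505 = -113 - 505 = -618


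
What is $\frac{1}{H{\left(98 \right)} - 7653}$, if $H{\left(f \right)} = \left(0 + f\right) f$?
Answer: $\frac{1}{1951} \approx 0.00051256$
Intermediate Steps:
$H{\left(f \right)} = f^{2}$ ($H{\left(f \right)} = f f = f^{2}$)
$\frac{1}{H{\left(98 \right)} - 7653} = \frac{1}{98^{2} - 7653} = \frac{1}{9604 - 7653} = \frac{1}{1951}$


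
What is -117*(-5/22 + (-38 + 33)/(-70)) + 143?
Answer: 12415/77 ≈ 161.23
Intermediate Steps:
-117*(-5/22 + (-38 + 33)/(-70)) + 143 = -117*(-5*1/22 - 5*(-1/70)) + 143 = -117*(-5/22 + 1/14) + 143 = -117*(-12/77) + 143 = 1404/77 + 143 = 12415/77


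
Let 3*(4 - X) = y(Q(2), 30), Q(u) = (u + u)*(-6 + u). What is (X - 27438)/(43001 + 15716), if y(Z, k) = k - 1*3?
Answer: -27443/58717 ≈ -0.46738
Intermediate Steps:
Q(u) = 2*u*(-6 + u) (Q(u) = (2*u)*(-6 + u) = 2*u*(-6 + u))
y(Z, k) = -3 + k (y(Z, k) = k - 3 = -3 + k)
X = -5 (X = 4 - (-3 + 30)/3 = 4 - 1/3*27 = 4 - 9 = -5)
(X - 27438)/(43001 + 15716) = (-5 - 27438)/(43001 + 15716) = -27443/58717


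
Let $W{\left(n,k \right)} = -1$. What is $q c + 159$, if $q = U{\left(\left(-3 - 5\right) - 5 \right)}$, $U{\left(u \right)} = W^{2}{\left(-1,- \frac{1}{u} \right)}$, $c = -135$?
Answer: $24$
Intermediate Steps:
$U{\left(u \right)} = 1$ ($U{\left(u \right)} = \left(-1\right)^{2} = 1$)
$q = 1$
$q c + 159 = 1 \left(-135\right) + 159 = -135 + 159 = 24$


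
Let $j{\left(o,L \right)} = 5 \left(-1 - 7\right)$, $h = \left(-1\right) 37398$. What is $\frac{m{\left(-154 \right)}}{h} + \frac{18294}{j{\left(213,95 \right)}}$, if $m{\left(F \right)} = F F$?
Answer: $- \frac{171276913}{373980} \approx -457.98$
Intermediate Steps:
$m{\left(F \right)} = F^{2}$
$h = -37398$
$j{\left(o,L \right)} = -40$ ($j{\left(o,L \right)} = 5 \left(-8\right) = -40$)
$\frac{m{\left(-154 \right)}}{h} + \frac{18294}{j{\left(213,95 \right)}} = \frac{\left(-154\right)^{2}}{-37398} + \frac{18294}{-40} = 23716 \left(- \frac{1}{37398}\right) + 18294 \left(- \frac{1}{40}\right) = - \frac{11858}{18699} - \frac{9147}{20} = - \frac{171276913}{373980}$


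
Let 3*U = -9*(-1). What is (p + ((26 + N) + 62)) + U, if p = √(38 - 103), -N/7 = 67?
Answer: -378 + I*√65 ≈ -378.0 + 8.0623*I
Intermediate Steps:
U = 3 (U = (-9*(-1))/3 = (⅓)*9 = 3)
N = -469 (N = -7*67 = -469)
p = I*√65 (p = √(-65) = I*√65 ≈ 8.0623*I)
(p + ((26 + N) + 62)) + U = (I*√65 + ((26 - 469) + 62)) + 3 = (I*√65 + (-443 + 62)) + 3 = (I*√65 - 381) + 3 = (-381 + I*√65) + 3 = -378 + I*√65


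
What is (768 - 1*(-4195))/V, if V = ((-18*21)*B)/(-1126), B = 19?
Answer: 399167/513 ≈ 778.10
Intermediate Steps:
V = 3591/563 (V = (-18*21*19)/(-1126) = -378*19*(-1/1126) = -7182*(-1/1126) = 3591/563 ≈ 6.3783)
(768 - 1*(-4195))/V = (768 - 1*(-4195))/(3591/563) = (768 + 4195)*(563/3591) = 4963*(563/3591) = 399167/513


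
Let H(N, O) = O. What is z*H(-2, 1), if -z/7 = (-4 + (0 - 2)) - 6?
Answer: 84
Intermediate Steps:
z = 84 (z = -7*((-4 + (0 - 2)) - 6) = -7*((-4 - 2) - 6) = -7*(-6 - 6) = -7*(-12) = 84)
z*H(-2, 1) = 84*1 = 84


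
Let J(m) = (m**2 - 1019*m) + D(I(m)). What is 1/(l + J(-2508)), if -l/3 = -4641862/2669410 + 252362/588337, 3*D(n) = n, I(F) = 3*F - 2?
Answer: 2355769006755/20832563014122025703 ≈ 1.1308e-7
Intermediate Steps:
I(F) = -2 + 3*F
D(n) = n/3
J(m) = -2/3 + m**2 - 1018*m (J(m) = (m**2 - 1019*m) + (-2 + 3*m)/3 = (m**2 - 1019*m) + (-2/3 + m) = -2/3 + m**2 - 1018*m)
l = 3085982275611/785256335585 (l = -3*(-4641862/2669410 + 252362/588337) = -3*(-4641862*1/2669410 + 252362*(1/588337)) = -3*(-2320931/1334705 + 252362/588337) = -3*(-1028660758537/785256335585) = 3085982275611/785256335585 ≈ 3.9299)
1/(l + J(-2508)) = 1/(3085982275611/785256335585 + (-2/3 + (-2508)**2 - 1018*(-2508))) = 1/(3085982275611/785256335585 + (-2/3 + 6290064 + 2553144)) = 1/(3085982275611/785256335585 + 26529622/3) = 1/(20832563014122025703/2355769006755) = 2355769006755/20832563014122025703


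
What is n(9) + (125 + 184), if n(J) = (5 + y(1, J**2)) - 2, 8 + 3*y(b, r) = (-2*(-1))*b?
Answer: 310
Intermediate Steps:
y(b, r) = -8/3 + 2*b/3 (y(b, r) = -8/3 + ((-2*(-1))*b)/3 = -8/3 + (2*b)/3 = -8/3 + 2*b/3)
n(J) = 1 (n(J) = (5 + (-8/3 + (2/3)*1)) - 2 = (5 + (-8/3 + 2/3)) - 2 = (5 - 2) - 2 = 3 - 2 = 1)
n(9) + (125 + 184) = 1 + (125 + 184) = 1 + 309 = 310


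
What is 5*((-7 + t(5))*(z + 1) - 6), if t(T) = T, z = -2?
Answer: -20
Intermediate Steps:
5*((-7 + t(5))*(z + 1) - 6) = 5*((-7 + 5)*(-2 + 1) - 6) = 5*(-2*(-1) - 6) = 5*(2 - 6) = 5*(-4) = -20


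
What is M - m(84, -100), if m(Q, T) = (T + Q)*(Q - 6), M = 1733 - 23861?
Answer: -20880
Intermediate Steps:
M = -22128
m(Q, T) = (-6 + Q)*(Q + T) (m(Q, T) = (Q + T)*(-6 + Q) = (-6 + Q)*(Q + T))
M - m(84, -100) = -22128 - (84² - 6*84 - 6*(-100) + 84*(-100)) = -22128 - (7056 - 504 + 600 - 8400) = -22128 - 1*(-1248) = -22128 + 1248 = -20880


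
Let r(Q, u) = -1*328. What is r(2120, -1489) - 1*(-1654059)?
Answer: 1653731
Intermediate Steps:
r(Q, u) = -328
r(2120, -1489) - 1*(-1654059) = -328 - 1*(-1654059) = -328 + 1654059 = 1653731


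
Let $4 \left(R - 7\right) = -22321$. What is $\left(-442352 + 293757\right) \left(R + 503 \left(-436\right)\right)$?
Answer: $\frac{133664917375}{4} \approx 3.3416 \cdot 10^{10}$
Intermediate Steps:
$R = - \frac{22293}{4}$ ($R = 7 + \frac{1}{4} \left(-22321\right) = 7 - \frac{22321}{4} = - \frac{22293}{4} \approx -5573.3$)
$\left(-442352 + 293757\right) \left(R + 503 \left(-436\right)\right) = \left(-442352 + 293757\right) \left(- \frac{22293}{4} + 503 \left(-436\right)\right) = - 148595 \left(- \frac{22293}{4} - 219308\right) = \left(-148595\right) \left(- \frac{899525}{4}\right) = \frac{133664917375}{4}$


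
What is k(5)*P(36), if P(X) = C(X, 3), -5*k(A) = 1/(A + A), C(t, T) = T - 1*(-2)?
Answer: -⅒ ≈ -0.10000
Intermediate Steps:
C(t, T) = 2 + T (C(t, T) = T + 2 = 2 + T)
k(A) = -1/(10*A) (k(A) = -1/(5*(A + A)) = -1/(2*A)/5 = -1/(10*A))
P(X) = 5 (P(X) = 2 + 3 = 5)
k(5)*P(36) = -⅒/5*5 = -⅒*⅕*5 = -1/50*5 = -⅒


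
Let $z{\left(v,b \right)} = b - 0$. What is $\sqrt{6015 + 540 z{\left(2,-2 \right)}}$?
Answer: $\sqrt{4935} \approx 70.25$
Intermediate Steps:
$z{\left(v,b \right)} = b$ ($z{\left(v,b \right)} = b + 0 = b$)
$\sqrt{6015 + 540 z{\left(2,-2 \right)}} = \sqrt{6015 + 540 \left(-2\right)} = \sqrt{6015 - 1080} = \sqrt{4935}$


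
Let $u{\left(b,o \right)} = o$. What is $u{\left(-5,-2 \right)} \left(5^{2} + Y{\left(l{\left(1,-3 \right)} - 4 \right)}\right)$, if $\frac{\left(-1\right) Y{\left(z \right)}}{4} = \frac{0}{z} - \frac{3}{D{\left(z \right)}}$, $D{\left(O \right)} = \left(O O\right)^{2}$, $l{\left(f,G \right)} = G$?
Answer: $- \frac{120074}{2401} \approx -50.01$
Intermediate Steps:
$D{\left(O \right)} = O^{4}$ ($D{\left(O \right)} = \left(O^{2}\right)^{2} = O^{4}$)
$Y{\left(z \right)} = \frac{12}{z^{4}}$ ($Y{\left(z \right)} = - 4 \left(\frac{0}{z} - \frac{3}{z^{4}}\right) = - 4 \left(0 - \frac{3}{z^{4}}\right) = - 4 \left(- \frac{3}{z^{4}}\right) = \frac{12}{z^{4}}$)
$u{\left(-5,-2 \right)} \left(5^{2} + Y{\left(l{\left(1,-3 \right)} - 4 \right)}\right) = - 2 \left(5^{2} + \frac{12}{\left(-3 - 4\right)^{4}}\right) = - 2 \left(25 + \frac{12}{2401}\right) = \left(-2\right) \frac{60037}{2401} = - \frac{120074}{2401}$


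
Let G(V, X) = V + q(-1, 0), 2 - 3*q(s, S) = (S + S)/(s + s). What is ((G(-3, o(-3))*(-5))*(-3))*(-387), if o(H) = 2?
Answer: 13545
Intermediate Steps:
q(s, S) = ⅔ - S/(3*s) (q(s, S) = ⅔ - (S + S)/(3*(s + s)) = ⅔ - 2*S/(3*(2*s)) = ⅔ - 2*S*1/(2*s)/3 = ⅔ - S/(3*s))
G(V, X) = ⅔ + V (G(V, X) = V + (⅓)*(-1*0 + 2*(-1))/(-1) = V + (⅓)*(-1)*(0 - 2) = V + (⅓)*(-1)*(-2) = V + ⅔ = ⅔ + V)
((G(-3, o(-3))*(-5))*(-3))*(-387) = (((⅔ - 3)*(-5))*(-3))*(-387) = (-7/3*(-5)*(-3))*(-387) = ((35/3)*(-3))*(-387) = -35*(-387) = 13545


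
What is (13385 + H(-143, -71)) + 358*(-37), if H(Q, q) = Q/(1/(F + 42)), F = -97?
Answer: 8004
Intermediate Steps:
H(Q, q) = -55*Q (H(Q, q) = Q/(1/(-97 + 42)) = Q/(1/(-55)) = Q/(-1/55) = Q*(-55) = -55*Q)
(13385 + H(-143, -71)) + 358*(-37) = (13385 - 55*(-143)) + 358*(-37) = (13385 + 7865) - 13246 = 21250 - 13246 = 8004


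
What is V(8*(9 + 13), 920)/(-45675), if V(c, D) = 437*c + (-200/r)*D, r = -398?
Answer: -1710832/1009925 ≈ -1.6940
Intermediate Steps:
V(c, D) = 437*c + 100*D/199 (V(c, D) = 437*c + (-200/(-398))*D = 437*c + (-200*(-1/398))*D = 437*c + 100*D/199)
V(8*(9 + 13), 920)/(-45675) = (437*(8*(9 + 13)) + (100/199)*920)/(-45675) = (437*(8*22) + 92000/199)*(-1/45675) = (437*176 + 92000/199)*(-1/45675) = (76912 + 92000/199)*(-1/45675) = (15397488/199)*(-1/45675) = -1710832/1009925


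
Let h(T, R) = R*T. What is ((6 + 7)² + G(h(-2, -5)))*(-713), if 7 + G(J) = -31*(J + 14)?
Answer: 414966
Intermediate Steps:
G(J) = -441 - 31*J (G(J) = -7 - 31*(J + 14) = -7 - 31*(14 + J) = -7 + (-434 - 31*J) = -441 - 31*J)
((6 + 7)² + G(h(-2, -5)))*(-713) = ((6 + 7)² + (-441 - (-155)*(-2)))*(-713) = (13² + (-441 - 31*10))*(-713) = (169 + (-441 - 310))*(-713) = (169 - 751)*(-713) = -582*(-713) = 414966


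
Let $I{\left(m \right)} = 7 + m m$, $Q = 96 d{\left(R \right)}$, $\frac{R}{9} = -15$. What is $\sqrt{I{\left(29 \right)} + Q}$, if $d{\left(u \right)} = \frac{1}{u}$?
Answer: $\frac{4 \sqrt{11915}}{15} \approx 29.108$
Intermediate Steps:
$R = -135$ ($R = 9 \left(-15\right) = -135$)
$Q = - \frac{32}{45}$ ($Q = \frac{96}{-135} = 96 \left(- \frac{1}{135}\right) = - \frac{32}{45} \approx -0.71111$)
$I{\left(m \right)} = 7 + m^{2}$
$\sqrt{I{\left(29 \right)} + Q} = \sqrt{\left(7 + 29^{2}\right) - \frac{32}{45}} = \sqrt{\left(7 + 841\right) - \frac{32}{45}} = \sqrt{848 - \frac{32}{45}} = \sqrt{\frac{38128}{45}} = \frac{4 \sqrt{11915}}{15}$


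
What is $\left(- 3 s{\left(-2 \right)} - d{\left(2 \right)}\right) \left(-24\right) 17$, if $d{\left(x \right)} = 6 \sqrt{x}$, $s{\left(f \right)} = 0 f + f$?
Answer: $-2448 + 2448 \sqrt{2} \approx 1014.0$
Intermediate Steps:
$s{\left(f \right)} = f$ ($s{\left(f \right)} = 0 + f = f$)
$\left(- 3 s{\left(-2 \right)} - d{\left(2 \right)}\right) \left(-24\right) 17 = \left(\left(-3\right) \left(-2\right) - 6 \sqrt{2}\right) \left(-24\right) 17 = \left(6 - 6 \sqrt{2}\right) \left(-24\right) 17 = \left(-144 + 144 \sqrt{2}\right) 17 = -2448 + 2448 \sqrt{2}$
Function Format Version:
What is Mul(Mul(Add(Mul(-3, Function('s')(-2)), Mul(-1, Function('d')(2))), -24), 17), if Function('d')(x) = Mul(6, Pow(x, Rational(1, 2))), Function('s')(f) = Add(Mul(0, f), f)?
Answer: Add(-2448, Mul(2448, Pow(2, Rational(1, 2)))) ≈ 1014.0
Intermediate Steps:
Function('s')(f) = f (Function('s')(f) = Add(0, f) = f)
Mul(Mul(Add(Mul(-3, Function('s')(-2)), Mul(-1, Function('d')(2))), -24), 17) = Mul(Mul(Add(Mul(-3, -2), Mul(-1, Mul(6, Pow(2, Rational(1, 2))))), -24), 17) = Mul(Mul(Add(6, Mul(-6, Pow(2, Rational(1, 2)))), -24), 17) = Mul(Add(-144, Mul(144, Pow(2, Rational(1, 2)))), 17) = Add(-2448, Mul(2448, Pow(2, Rational(1, 2))))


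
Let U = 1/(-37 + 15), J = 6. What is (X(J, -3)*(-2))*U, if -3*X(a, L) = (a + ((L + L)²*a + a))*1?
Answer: -76/11 ≈ -6.9091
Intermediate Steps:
U = -1/22 (U = 1/(-22) = -1/22 ≈ -0.045455)
X(a, L) = -2*a/3 - 4*a*L²/3 (X(a, L) = -(a + ((L + L)²*a + a))/3 = -(a + ((2*L)²*a + a))/3 = -(a + ((4*L²)*a + a))/3 = -(a + (4*a*L² + a))/3 = -(a + (a + 4*a*L²))/3 = -(2*a + 4*a*L²)/3 = -2*a/3 - 4*a*L²/3)
(X(J, -3)*(-2))*U = (-⅔*6*(1 + 2*(-3)²)*(-2))*(-1/22) = (-⅔*6*(1 + 2*9)*(-2))*(-1/22) = (-⅔*6*(1 + 18)*(-2))*(-1/22) = (-⅔*6*19*(-2))*(-1/22) = -76*(-2)*(-1/22) = 152*(-1/22) = -76/11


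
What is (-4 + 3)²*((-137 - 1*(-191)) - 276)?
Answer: -222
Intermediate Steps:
(-4 + 3)²*((-137 - 1*(-191)) - 276) = (-1)²*((-137 + 191) - 276) = 1*(54 - 276) = 1*(-222) = -222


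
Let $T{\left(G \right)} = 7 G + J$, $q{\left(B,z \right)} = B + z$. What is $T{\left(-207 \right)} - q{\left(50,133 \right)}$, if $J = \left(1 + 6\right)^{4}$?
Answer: $769$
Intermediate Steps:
$J = 2401$ ($J = 7^{4} = 2401$)
$T{\left(G \right)} = 2401 + 7 G$ ($T{\left(G \right)} = 7 G + 2401 = 2401 + 7 G$)
$T{\left(-207 \right)} - q{\left(50,133 \right)} = \left(2401 + 7 \left(-207\right)\right) - \left(50 + 133\right) = \left(2401 - 1449\right) - 183 = 952 - 183 = 769$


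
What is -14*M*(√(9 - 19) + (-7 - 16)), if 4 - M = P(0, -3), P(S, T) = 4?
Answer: 0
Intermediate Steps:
M = 0 (M = 4 - 1*4 = 4 - 4 = 0)
-14*M*(√(9 - 19) + (-7 - 16)) = -0*(√(9 - 19) + (-7 - 16)) = -0*(√(-10) - 23) = -0*(I*√10 - 23) = -0*(-23 + I*√10) = -14*0 = 0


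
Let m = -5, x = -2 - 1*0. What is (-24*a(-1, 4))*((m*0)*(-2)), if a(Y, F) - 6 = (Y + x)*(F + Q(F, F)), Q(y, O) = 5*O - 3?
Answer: 0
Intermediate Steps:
Q(y, O) = -3 + 5*O
x = -2 (x = -2 + 0 = -2)
a(Y, F) = 6 + (-3 + 6*F)*(-2 + Y) (a(Y, F) = 6 + (Y - 2)*(F + (-3 + 5*F)) = 6 + (-2 + Y)*(-3 + 6*F) = 6 + (-3 + 6*F)*(-2 + Y))
(-24*a(-1, 4))*((m*0)*(-2)) = (-24*(12 - 12*4 - 3*(-1) + 6*4*(-1)))*(-5*0*(-2)) = (-24*(12 - 48 + 3 - 24))*(0*(-2)) = -24*(-57)*0 = 1368*0 = 0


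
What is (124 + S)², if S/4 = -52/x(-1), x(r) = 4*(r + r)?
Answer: 22500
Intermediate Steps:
x(r) = 8*r (x(r) = 4*(2*r) = 8*r)
S = 26 (S = 4*(-52/(8*(-1))) = 4*(-52/(-8)) = 4*(-52*(-⅛)) = 4*(13/2) = 26)
(124 + S)² = (124 + 26)² = 150² = 22500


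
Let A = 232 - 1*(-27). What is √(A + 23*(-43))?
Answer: I*√730 ≈ 27.019*I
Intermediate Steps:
A = 259 (A = 232 + 27 = 259)
√(A + 23*(-43)) = √(259 + 23*(-43)) = √(259 - 989) = √(-730) = I*√730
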